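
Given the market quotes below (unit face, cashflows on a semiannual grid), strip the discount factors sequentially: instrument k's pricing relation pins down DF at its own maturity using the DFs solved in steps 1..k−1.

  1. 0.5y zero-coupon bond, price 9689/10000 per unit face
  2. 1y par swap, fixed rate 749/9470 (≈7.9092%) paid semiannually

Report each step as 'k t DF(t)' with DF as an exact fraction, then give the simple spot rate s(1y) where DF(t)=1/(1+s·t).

step 1 [0.5y] zero: DF = P = 9689/10000 ≈ 0.968900
step 2 [1y] swap r/2=749/18940: DF=(1 − 749/18940·(0.968900))/(1+749/18940) = 9251/10000 ≈ 0.925100

1 1/2 9689/10000
2 1 9251/10000
s(1y) = (1/(9251/10000) − 1)/(1) = 749/9251 ≈ 8.0964%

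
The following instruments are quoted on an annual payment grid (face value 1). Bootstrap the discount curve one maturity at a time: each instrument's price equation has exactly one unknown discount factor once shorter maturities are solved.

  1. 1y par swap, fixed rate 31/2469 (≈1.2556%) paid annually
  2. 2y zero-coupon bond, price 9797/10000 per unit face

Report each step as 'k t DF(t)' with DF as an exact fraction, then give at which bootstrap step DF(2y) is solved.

1 1 2469/2500
2 2 9797/10000
DF(2y) is solved at step 2

step 1 [1y] swap r/1=31/2469: DF=(1 − 31/2469·(0))/(1+31/2469) = 2469/2500 ≈ 0.987600
step 2 [2y] zero: DF = P = 9797/10000 ≈ 0.979700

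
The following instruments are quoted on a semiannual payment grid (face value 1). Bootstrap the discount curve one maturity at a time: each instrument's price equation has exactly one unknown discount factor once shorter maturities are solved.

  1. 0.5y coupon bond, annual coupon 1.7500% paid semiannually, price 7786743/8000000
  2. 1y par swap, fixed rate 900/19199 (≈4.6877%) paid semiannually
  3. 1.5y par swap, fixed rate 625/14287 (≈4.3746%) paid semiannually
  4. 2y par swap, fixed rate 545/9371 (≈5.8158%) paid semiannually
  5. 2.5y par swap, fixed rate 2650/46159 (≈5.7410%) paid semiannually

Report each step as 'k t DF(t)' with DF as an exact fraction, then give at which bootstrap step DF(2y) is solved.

step 1 [0.5y] bond c/2=7/800: DF=(7786743/8000000 − 7/800·(0))/(1+7/800) = 9649/10000 ≈ 0.964900
step 2 [1y] swap r/2=450/19199: DF=(1 − 450/19199·(0.964900))/(1+450/19199) = 191/200 ≈ 0.955000
step 3 [1.5y] swap r/2=625/28574: DF=(1 − 625/28574·(0.964900+0.955000))/(1+625/28574) = 15/16 ≈ 0.937500
step 4 [2y] swap r/2=545/18742: DF=(1 − 545/18742·(0.964900+0.955000+0.937500))/(1+545/18742) = 891/1000 ≈ 0.891000
step 5 [2.5y] swap r/2=1325/46159: DF=(1 − 1325/46159·(0.964900+0.955000+0.937500+0.891000))/(1+1325/46159) = 347/400 ≈ 0.867500

1 1/2 9649/10000
2 1 191/200
3 3/2 15/16
4 2 891/1000
5 5/2 347/400
DF(2y) is solved at step 4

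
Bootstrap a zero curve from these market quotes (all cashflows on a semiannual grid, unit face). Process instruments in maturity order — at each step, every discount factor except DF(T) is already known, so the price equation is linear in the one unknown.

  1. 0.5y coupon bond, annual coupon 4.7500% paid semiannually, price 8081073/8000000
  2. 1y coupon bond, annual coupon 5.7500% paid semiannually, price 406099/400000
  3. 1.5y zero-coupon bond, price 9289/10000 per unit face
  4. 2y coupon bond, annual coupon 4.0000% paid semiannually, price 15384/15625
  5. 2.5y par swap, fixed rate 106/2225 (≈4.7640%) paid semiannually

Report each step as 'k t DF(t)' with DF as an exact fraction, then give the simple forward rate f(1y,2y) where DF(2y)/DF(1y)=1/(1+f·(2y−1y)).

step 1 [0.5y] bond c/2=19/800: DF=(8081073/8000000 − 19/800·(0))/(1+19/800) = 9867/10000 ≈ 0.986700
step 2 [1y] bond c/2=23/800: DF=(406099/400000 − 23/800·(0.986700))/(1+23/800) = 9593/10000 ≈ 0.959300
step 3 [1.5y] zero: DF = P = 9289/10000 ≈ 0.928900
step 4 [2y] bond c/2=1/50: DF=(15384/15625 − 1/50·(0.986700+0.959300+0.928900))/(1+1/50) = 9089/10000 ≈ 0.908900
step 5 [2.5y] swap r/2=53/2225: DF=(1 − 53/2225·(0.986700+0.959300+0.928900+0.908900))/(1+53/2225) = 8887/10000 ≈ 0.888700

1 1/2 9867/10000
2 1 9593/10000
3 3/2 9289/10000
4 2 9089/10000
5 5/2 8887/10000
f(1y,2y) = ((9593/10000)/(9089/10000) − 1)/(1) = 504/9089 ≈ 5.5452%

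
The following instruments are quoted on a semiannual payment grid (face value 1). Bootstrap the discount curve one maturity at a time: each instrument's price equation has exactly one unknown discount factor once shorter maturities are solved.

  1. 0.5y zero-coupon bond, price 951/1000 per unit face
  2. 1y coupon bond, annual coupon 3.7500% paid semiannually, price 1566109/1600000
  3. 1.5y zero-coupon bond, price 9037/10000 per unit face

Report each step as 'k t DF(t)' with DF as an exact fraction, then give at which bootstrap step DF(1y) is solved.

1 1/2 951/1000
2 1 9433/10000
3 3/2 9037/10000
DF(1y) is solved at step 2

step 1 [0.5y] zero: DF = P = 951/1000 ≈ 0.951000
step 2 [1y] bond c/2=3/160: DF=(1566109/1600000 − 3/160·(0.951000))/(1+3/160) = 9433/10000 ≈ 0.943300
step 3 [1.5y] zero: DF = P = 9037/10000 ≈ 0.903700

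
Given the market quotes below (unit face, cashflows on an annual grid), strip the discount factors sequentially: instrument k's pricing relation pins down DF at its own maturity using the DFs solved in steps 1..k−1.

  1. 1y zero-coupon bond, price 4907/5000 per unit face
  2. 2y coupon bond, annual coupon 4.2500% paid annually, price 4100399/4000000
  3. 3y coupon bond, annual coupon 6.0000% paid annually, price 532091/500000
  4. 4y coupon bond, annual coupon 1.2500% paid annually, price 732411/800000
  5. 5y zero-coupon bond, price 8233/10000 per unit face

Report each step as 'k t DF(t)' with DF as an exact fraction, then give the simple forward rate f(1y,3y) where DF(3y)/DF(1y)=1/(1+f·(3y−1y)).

1 1 4907/5000
2 2 9433/10000
3 3 179/200
4 4 4347/5000
5 5 8233/10000
f(1y,3y) = ((4907/5000)/(179/200) − 1)/(2) = 216/4475 ≈ 4.8268%

step 1 [1y] zero: DF = P = 4907/5000 ≈ 0.981400
step 2 [2y] bond c/1=17/400: DF=(4100399/4000000 − 17/400·(0.981400))/(1+17/400) = 9433/10000 ≈ 0.943300
step 3 [3y] bond c/1=3/50: DF=(532091/500000 − 3/50·(0.981400+0.943300))/(1+3/50) = 179/200 ≈ 0.895000
step 4 [4y] bond c/1=1/80: DF=(732411/800000 − 1/80·(0.981400+0.943300+0.895000))/(1+1/80) = 4347/5000 ≈ 0.869400
step 5 [5y] zero: DF = P = 8233/10000 ≈ 0.823300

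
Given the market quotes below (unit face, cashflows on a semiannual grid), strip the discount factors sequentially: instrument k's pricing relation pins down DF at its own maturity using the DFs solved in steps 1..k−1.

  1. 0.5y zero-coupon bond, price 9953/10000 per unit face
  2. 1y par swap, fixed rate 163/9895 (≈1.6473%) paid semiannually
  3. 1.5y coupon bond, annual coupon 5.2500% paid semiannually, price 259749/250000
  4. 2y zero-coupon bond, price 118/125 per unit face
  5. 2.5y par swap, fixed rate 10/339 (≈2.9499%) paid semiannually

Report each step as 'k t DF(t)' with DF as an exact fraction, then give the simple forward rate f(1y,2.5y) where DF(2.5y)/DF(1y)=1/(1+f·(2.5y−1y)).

1 1/2 9953/10000
2 1 9837/10000
3 3/2 4809/5000
4 2 118/125
5 5/2 929/1000
f(1y,2.5y) = ((9837/10000)/(929/1000) − 1)/(3/2) = 547/13935 ≈ 3.9254%

step 1 [0.5y] zero: DF = P = 9953/10000 ≈ 0.995300
step 2 [1y] swap r/2=163/19790: DF=(1 − 163/19790·(0.995300))/(1+163/19790) = 9837/10000 ≈ 0.983700
step 3 [1.5y] bond c/2=21/800: DF=(259749/250000 − 21/800·(0.995300+0.983700))/(1+21/800) = 4809/5000 ≈ 0.961800
step 4 [2y] zero: DF = P = 118/125 ≈ 0.944000
step 5 [2.5y] swap r/2=5/339: DF=(1 − 5/339·(0.995300+0.983700+0.961800+0.944000))/(1+5/339) = 929/1000 ≈ 0.929000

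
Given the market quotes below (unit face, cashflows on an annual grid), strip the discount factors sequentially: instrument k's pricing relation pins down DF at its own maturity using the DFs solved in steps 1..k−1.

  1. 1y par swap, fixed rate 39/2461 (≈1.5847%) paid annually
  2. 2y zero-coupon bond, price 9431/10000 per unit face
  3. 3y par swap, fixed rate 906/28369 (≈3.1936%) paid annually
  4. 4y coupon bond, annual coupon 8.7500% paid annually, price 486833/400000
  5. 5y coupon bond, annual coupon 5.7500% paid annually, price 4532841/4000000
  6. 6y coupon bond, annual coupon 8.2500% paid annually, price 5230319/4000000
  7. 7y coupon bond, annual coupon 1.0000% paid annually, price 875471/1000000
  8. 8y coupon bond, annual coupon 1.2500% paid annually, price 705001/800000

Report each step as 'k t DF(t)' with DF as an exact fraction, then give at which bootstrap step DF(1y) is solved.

step 1 [1y] swap r/1=39/2461: DF=(1 − 39/2461·(0))/(1+39/2461) = 2461/2500 ≈ 0.984400
step 2 [2y] zero: DF = P = 9431/10000 ≈ 0.943100
step 3 [3y] swap r/1=906/28369: DF=(1 − 906/28369·(0.984400+0.943100))/(1+906/28369) = 4547/5000 ≈ 0.909400
step 4 [4y] bond c/1=7/80: DF=(486833/400000 − 7/80·(0.984400+0.943100+0.909400))/(1+7/80) = 8909/10000 ≈ 0.890900
step 5 [5y] bond c/1=23/400: DF=(4532841/4000000 − 23/400·(0.984400+0.943100+0.909400+0.890900))/(1+23/400) = 8689/10000 ≈ 0.868900
step 6 [6y] bond c/1=33/400: DF=(5230319/4000000 − 33/400·(0.984400+0.943100+0.909400+0.890900+0.868900))/(1+33/400) = 536/625 ≈ 0.857600
step 7 [7y] bond c/1=1/100: DF=(875471/1000000 − 1/100·(0.984400+0.943100+0.909400+0.890900+0.868900+0.857600))/(1+1/100) = 508/625 ≈ 0.812800
step 8 [8y] bond c/1=1/80: DF=(705001/800000 − 1/80·(0.984400+0.943100+0.909400+0.890900+0.868900+0.857600+0.812800))/(1+1/80) = 793/1000 ≈ 0.793000

1 1 2461/2500
2 2 9431/10000
3 3 4547/5000
4 4 8909/10000
5 5 8689/10000
6 6 536/625
7 7 508/625
8 8 793/1000
DF(1y) is solved at step 1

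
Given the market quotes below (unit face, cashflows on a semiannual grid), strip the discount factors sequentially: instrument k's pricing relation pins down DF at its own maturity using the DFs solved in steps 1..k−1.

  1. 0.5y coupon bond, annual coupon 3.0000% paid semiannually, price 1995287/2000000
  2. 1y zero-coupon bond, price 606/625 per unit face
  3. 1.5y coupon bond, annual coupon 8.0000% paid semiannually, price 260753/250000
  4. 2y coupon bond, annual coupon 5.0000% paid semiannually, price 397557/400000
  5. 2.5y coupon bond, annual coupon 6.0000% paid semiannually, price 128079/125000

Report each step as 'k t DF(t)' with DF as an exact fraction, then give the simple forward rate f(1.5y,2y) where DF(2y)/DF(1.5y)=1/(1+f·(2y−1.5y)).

step 1 [0.5y] bond c/2=3/200: DF=(1995287/2000000 − 3/200·(0))/(1+3/200) = 9829/10000 ≈ 0.982900
step 2 [1y] zero: DF = P = 606/625 ≈ 0.969600
step 3 [1.5y] bond c/2=1/25: DF=(260753/250000 − 1/25·(0.982900+0.969600))/(1+1/25) = 4639/5000 ≈ 0.927800
step 4 [2y] bond c/2=1/40: DF=(397557/400000 − 1/40·(0.982900+0.969600+0.927800))/(1+1/40) = 4497/5000 ≈ 0.899400
step 5 [2.5y] bond c/2=3/100: DF=(128079/125000 − 3/100·(0.982900+0.969600+0.927800+0.899400))/(1+3/100) = 8847/10000 ≈ 0.884700

1 1/2 9829/10000
2 1 606/625
3 3/2 4639/5000
4 2 4497/5000
5 5/2 8847/10000
f(1.5y,2y) = ((4639/5000)/(4497/5000) − 1)/(1/2) = 284/4497 ≈ 6.3153%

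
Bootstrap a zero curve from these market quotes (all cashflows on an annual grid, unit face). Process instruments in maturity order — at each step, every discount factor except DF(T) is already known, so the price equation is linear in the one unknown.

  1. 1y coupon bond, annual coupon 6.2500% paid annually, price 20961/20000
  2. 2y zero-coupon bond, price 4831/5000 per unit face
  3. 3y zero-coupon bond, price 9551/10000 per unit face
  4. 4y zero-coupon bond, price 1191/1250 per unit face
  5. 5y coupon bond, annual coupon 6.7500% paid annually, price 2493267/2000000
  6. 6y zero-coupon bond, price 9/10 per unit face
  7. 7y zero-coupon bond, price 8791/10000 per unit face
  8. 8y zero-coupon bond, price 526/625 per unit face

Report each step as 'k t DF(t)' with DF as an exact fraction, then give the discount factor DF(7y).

step 1 [1y] bond c/1=1/16: DF=(20961/20000 − 1/16·(0))/(1+1/16) = 1233/1250 ≈ 0.986400
step 2 [2y] zero: DF = P = 4831/5000 ≈ 0.966200
step 3 [3y] zero: DF = P = 9551/10000 ≈ 0.955100
step 4 [4y] zero: DF = P = 1191/1250 ≈ 0.952800
step 5 [5y] bond c/1=27/400: DF=(2493267/2000000 − 27/400·(0.986400+0.966200+0.955100+0.952800))/(1+27/400) = 9237/10000 ≈ 0.923700
step 6 [6y] zero: DF = P = 9/10 ≈ 0.900000
step 7 [7y] zero: DF = P = 8791/10000 ≈ 0.879100
step 8 [8y] zero: DF = P = 526/625 ≈ 0.841600

1 1 1233/1250
2 2 4831/5000
3 3 9551/10000
4 4 1191/1250
5 5 9237/10000
6 6 9/10
7 7 8791/10000
8 8 526/625
DF(7y) = 8791/10000 ≈ 0.879100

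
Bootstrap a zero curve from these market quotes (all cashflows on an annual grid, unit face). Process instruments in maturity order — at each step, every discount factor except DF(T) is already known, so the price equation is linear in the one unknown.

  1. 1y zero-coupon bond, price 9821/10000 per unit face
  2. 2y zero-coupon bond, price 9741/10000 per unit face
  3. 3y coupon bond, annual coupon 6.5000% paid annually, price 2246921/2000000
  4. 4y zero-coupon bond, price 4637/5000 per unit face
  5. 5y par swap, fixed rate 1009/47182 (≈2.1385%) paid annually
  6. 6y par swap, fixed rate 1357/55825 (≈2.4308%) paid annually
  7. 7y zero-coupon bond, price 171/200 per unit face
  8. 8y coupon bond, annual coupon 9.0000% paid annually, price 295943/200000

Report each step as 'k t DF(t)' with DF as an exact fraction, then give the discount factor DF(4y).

step 1 [1y] zero: DF = P = 9821/10000 ≈ 0.982100
step 2 [2y] zero: DF = P = 9741/10000 ≈ 0.974100
step 3 [3y] bond c/1=13/200: DF=(2246921/2000000 − 13/200·(0.982100+0.974100))/(1+13/200) = 1871/2000 ≈ 0.935500
step 4 [4y] zero: DF = P = 4637/5000 ≈ 0.927400
step 5 [5y] swap r/1=1009/47182: DF=(1 − 1009/47182·(0.982100+0.974100+0.935500+0.927400))/(1+1009/47182) = 8991/10000 ≈ 0.899100
step 6 [6y] swap r/1=1357/55825: DF=(1 − 1357/55825·(0.982100+0.974100+0.935500+0.927400+0.899100))/(1+1357/55825) = 8643/10000 ≈ 0.864300
step 7 [7y] zero: DF = P = 171/200 ≈ 0.855000
step 8 [8y] bond c/1=9/100: DF=(295943/200000 − 9/100·(0.982100+0.974100+0.935500+0.927400+0.899100+0.864300+0.855000))/(1+9/100) = 413/500 ≈ 0.826000

1 1 9821/10000
2 2 9741/10000
3 3 1871/2000
4 4 4637/5000
5 5 8991/10000
6 6 8643/10000
7 7 171/200
8 8 413/500
DF(4y) = 4637/5000 ≈ 0.927400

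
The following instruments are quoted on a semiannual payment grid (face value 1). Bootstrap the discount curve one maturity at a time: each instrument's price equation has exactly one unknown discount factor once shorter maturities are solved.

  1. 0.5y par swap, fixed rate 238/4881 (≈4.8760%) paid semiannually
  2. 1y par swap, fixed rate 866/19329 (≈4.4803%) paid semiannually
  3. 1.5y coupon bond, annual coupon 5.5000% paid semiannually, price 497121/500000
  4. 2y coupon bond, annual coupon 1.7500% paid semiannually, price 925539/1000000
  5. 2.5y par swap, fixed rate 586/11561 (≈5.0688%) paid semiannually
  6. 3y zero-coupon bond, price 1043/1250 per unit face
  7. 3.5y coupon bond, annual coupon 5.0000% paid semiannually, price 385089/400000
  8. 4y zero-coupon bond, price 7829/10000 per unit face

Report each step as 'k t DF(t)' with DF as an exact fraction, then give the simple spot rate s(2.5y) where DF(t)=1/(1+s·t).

step 1 [0.5y] swap r/2=119/4881: DF=(1 − 119/4881·(0))/(1+119/4881) = 4881/5000 ≈ 0.976200
step 2 [1y] swap r/2=433/19329: DF=(1 − 433/19329·(0.976200))/(1+433/19329) = 9567/10000 ≈ 0.956700
step 3 [1.5y] bond c/2=11/400: DF=(497121/500000 − 11/400·(0.976200+0.956700))/(1+11/400) = 9159/10000 ≈ 0.915900
step 4 [2y] bond c/2=7/800: DF=(925539/1000000 − 7/800·(0.976200+0.956700+0.915900))/(1+7/800) = 558/625 ≈ 0.892800
step 5 [2.5y] swap r/2=293/11561: DF=(1 − 293/11561·(0.976200+0.956700+0.915900+0.892800))/(1+293/11561) = 2207/2500 ≈ 0.882800
step 6 [3y] zero: DF = P = 1043/1250 ≈ 0.834400
step 7 [3.5y] bond c/2=1/40: DF=(385089/400000 − 1/40·(0.976200+0.956700+0.915900+0.892800+0.882800+0.834400))/(1+1/40) = 8061/10000 ≈ 0.806100
step 8 [4y] zero: DF = P = 7829/10000 ≈ 0.782900

1 1/2 4881/5000
2 1 9567/10000
3 3/2 9159/10000
4 2 558/625
5 5/2 2207/2500
6 3 1043/1250
7 7/2 8061/10000
8 4 7829/10000
s(2.5y) = (1/(2207/2500) − 1)/(5/2) = 586/11035 ≈ 5.3104%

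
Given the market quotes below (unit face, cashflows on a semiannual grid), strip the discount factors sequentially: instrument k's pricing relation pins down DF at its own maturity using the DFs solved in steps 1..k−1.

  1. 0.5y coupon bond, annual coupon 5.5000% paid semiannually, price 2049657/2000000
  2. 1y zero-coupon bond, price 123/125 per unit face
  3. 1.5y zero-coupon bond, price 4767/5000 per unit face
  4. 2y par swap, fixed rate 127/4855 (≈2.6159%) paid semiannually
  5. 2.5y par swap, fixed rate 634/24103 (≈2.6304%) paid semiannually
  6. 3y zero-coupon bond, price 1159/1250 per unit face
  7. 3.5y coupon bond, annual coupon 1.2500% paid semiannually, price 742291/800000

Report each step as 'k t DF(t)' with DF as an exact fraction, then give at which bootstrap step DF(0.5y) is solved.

1 1/2 4987/5000
2 1 123/125
3 3/2 4767/5000
4 2 2373/2500
5 5/2 4683/5000
6 3 1159/1250
7 7/2 554/625
DF(0.5y) is solved at step 1

step 1 [0.5y] bond c/2=11/400: DF=(2049657/2000000 − 11/400·(0))/(1+11/400) = 4987/5000 ≈ 0.997400
step 2 [1y] zero: DF = P = 123/125 ≈ 0.984000
step 3 [1.5y] zero: DF = P = 4767/5000 ≈ 0.953400
step 4 [2y] swap r/2=127/9710: DF=(1 − 127/9710·(0.997400+0.984000+0.953400))/(1+127/9710) = 2373/2500 ≈ 0.949200
step 5 [2.5y] swap r/2=317/24103: DF=(1 − 317/24103·(0.997400+0.984000+0.953400+0.949200))/(1+317/24103) = 4683/5000 ≈ 0.936600
step 6 [3y] zero: DF = P = 1159/1250 ≈ 0.927200
step 7 [3.5y] bond c/2=1/160: DF=(742291/800000 − 1/160·(0.997400+0.984000+0.953400+0.949200+0.936600+0.927200))/(1+1/160) = 554/625 ≈ 0.886400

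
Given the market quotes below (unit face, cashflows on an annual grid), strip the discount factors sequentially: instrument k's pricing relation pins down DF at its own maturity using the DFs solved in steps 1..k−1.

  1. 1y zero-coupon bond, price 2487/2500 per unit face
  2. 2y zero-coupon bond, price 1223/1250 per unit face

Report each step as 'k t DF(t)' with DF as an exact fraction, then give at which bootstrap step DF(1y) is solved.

step 1 [1y] zero: DF = P = 2487/2500 ≈ 0.994800
step 2 [2y] zero: DF = P = 1223/1250 ≈ 0.978400

1 1 2487/2500
2 2 1223/1250
DF(1y) is solved at step 1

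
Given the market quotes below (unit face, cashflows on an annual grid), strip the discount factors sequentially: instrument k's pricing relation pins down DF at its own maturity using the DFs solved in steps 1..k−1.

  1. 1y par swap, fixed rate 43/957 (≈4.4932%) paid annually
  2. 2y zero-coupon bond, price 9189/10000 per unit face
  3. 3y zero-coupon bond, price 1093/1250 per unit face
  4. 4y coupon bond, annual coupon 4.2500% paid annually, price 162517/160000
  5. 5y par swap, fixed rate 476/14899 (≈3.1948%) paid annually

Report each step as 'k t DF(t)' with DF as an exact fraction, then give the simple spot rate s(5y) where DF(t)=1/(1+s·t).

step 1 [1y] swap r/1=43/957: DF=(1 − 43/957·(0))/(1+43/957) = 957/1000 ≈ 0.957000
step 2 [2y] zero: DF = P = 9189/10000 ≈ 0.918900
step 3 [3y] zero: DF = P = 1093/1250 ≈ 0.874400
step 4 [4y] bond c/1=17/400: DF=(162517/160000 − 17/400·(0.957000+0.918900+0.874400))/(1+17/400) = 4311/5000 ≈ 0.862200
step 5 [5y] swap r/1=476/14899: DF=(1 − 476/14899·(0.957000+0.918900+0.874400+0.862200))/(1+476/14899) = 2143/2500 ≈ 0.857200

1 1 957/1000
2 2 9189/10000
3 3 1093/1250
4 4 4311/5000
5 5 2143/2500
s(5y) = (1/(2143/2500) − 1)/(5) = 357/10715 ≈ 3.3318%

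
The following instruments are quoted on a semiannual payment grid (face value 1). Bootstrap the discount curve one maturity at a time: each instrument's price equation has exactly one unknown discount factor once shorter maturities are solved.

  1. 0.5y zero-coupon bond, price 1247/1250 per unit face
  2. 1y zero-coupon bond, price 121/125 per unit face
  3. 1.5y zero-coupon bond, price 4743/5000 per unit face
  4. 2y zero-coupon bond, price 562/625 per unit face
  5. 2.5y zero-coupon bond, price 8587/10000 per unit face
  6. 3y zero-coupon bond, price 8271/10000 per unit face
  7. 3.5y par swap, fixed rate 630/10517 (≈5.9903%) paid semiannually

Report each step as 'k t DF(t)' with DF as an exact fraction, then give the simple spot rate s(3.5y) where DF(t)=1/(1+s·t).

step 1 [0.5y] zero: DF = P = 1247/1250 ≈ 0.997600
step 2 [1y] zero: DF = P = 121/125 ≈ 0.968000
step 3 [1.5y] zero: DF = P = 4743/5000 ≈ 0.948600
step 4 [2y] zero: DF = P = 562/625 ≈ 0.899200
step 5 [2.5y] zero: DF = P = 8587/10000 ≈ 0.858700
step 6 [3y] zero: DF = P = 8271/10000 ≈ 0.827100
step 7 [3.5y] swap r/2=315/10517: DF=(1 − 315/10517·(0.997600+0.968000+0.948600+0.899200+0.858700+0.827100))/(1+315/10517) = 811/1000 ≈ 0.811000

1 1/2 1247/1250
2 1 121/125
3 3/2 4743/5000
4 2 562/625
5 5/2 8587/10000
6 3 8271/10000
7 7/2 811/1000
s(3.5y) = (1/(811/1000) − 1)/(7/2) = 54/811 ≈ 6.6584%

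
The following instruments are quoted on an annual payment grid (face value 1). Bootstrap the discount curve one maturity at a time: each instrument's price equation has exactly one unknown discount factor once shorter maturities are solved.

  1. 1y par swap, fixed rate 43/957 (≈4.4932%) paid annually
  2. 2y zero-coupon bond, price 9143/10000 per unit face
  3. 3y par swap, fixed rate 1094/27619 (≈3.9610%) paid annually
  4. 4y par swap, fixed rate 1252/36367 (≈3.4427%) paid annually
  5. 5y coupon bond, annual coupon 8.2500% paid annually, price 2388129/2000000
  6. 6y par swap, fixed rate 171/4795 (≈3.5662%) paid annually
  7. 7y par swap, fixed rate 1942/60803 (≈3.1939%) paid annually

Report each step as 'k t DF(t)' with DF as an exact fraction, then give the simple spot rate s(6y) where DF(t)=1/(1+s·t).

step 1 [1y] swap r/1=43/957: DF=(1 − 43/957·(0))/(1+43/957) = 957/1000 ≈ 0.957000
step 2 [2y] zero: DF = P = 9143/10000 ≈ 0.914300
step 3 [3y] swap r/1=1094/27619: DF=(1 − 1094/27619·(0.957000+0.914300))/(1+1094/27619) = 4453/5000 ≈ 0.890600
step 4 [4y] swap r/1=1252/36367: DF=(1 − 1252/36367·(0.957000+0.914300+0.890600))/(1+1252/36367) = 2187/2500 ≈ 0.874800
step 5 [5y] bond c/1=33/400: DF=(2388129/2000000 − 33/400·(0.957000+0.914300+0.890600+0.874800))/(1+33/400) = 8259/10000 ≈ 0.825900
step 6 [6y] swap r/1=171/4795: DF=(1 − 171/4795·(0.957000+0.914300+0.890600+0.874800+0.825900))/(1+171/4795) = 8119/10000 ≈ 0.811900
step 7 [7y] swap r/1=1942/60803: DF=(1 − 1942/60803·(0.957000+0.914300+0.890600+0.874800+0.825900+0.811900))/(1+1942/60803) = 4029/5000 ≈ 0.805800

1 1 957/1000
2 2 9143/10000
3 3 4453/5000
4 4 2187/2500
5 5 8259/10000
6 6 8119/10000
7 7 4029/5000
s(6y) = (1/(8119/10000) − 1)/(6) = 627/16238 ≈ 3.8613%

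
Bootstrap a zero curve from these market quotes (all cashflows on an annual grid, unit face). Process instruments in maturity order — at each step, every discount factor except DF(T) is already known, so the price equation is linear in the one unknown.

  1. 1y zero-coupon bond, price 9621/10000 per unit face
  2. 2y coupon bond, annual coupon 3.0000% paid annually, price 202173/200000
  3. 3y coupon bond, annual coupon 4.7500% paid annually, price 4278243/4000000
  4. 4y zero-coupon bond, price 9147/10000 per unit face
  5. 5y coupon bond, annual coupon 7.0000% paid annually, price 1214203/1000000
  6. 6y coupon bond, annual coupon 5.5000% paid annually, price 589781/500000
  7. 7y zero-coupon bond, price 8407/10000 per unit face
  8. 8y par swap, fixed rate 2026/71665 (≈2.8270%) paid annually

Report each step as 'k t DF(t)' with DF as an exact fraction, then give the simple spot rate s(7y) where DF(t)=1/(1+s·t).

1 1 9621/10000
2 2 4767/5000
3 3 4671/5000
4 4 9147/10000
5 5 1777/2000
6 6 1751/2000
7 7 8407/10000
8 8 3987/5000
s(7y) = (1/(8407/10000) − 1)/(7) = 1593/58849 ≈ 2.7069%

step 1 [1y] zero: DF = P = 9621/10000 ≈ 0.962100
step 2 [2y] bond c/1=3/100: DF=(202173/200000 − 3/100·(0.962100))/(1+3/100) = 4767/5000 ≈ 0.953400
step 3 [3y] bond c/1=19/400: DF=(4278243/4000000 − 19/400·(0.962100+0.953400))/(1+19/400) = 4671/5000 ≈ 0.934200
step 4 [4y] zero: DF = P = 9147/10000 ≈ 0.914700
step 5 [5y] bond c/1=7/100: DF=(1214203/1000000 − 7/100·(0.962100+0.953400+0.934200+0.914700))/(1+7/100) = 1777/2000 ≈ 0.888500
step 6 [6y] bond c/1=11/200: DF=(589781/500000 − 11/200·(0.962100+0.953400+0.934200+0.914700+0.888500))/(1+11/200) = 1751/2000 ≈ 0.875500
step 7 [7y] zero: DF = P = 8407/10000 ≈ 0.840700
step 8 [8y] swap r/1=2026/71665: DF=(1 − 2026/71665·(0.962100+0.953400+0.934200+0.914700+0.888500+0.875500+0.840700))/(1+2026/71665) = 3987/5000 ≈ 0.797400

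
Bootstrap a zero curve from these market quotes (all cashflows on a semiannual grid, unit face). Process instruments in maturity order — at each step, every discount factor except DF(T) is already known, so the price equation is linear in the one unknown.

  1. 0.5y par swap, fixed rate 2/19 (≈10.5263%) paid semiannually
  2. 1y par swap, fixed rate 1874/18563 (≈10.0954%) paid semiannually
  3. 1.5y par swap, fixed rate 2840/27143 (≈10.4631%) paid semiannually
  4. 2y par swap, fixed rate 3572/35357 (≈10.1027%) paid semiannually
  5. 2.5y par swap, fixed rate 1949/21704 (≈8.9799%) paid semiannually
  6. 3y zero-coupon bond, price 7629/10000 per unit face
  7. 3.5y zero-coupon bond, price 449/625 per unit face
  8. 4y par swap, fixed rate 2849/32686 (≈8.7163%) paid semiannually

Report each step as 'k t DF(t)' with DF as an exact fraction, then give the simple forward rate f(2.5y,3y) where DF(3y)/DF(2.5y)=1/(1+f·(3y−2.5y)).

1 1/2 19/20
2 1 9063/10000
3 3/2 429/500
4 2 4107/5000
5 5/2 8051/10000
6 3 7629/10000
7 7/2 449/625
8 4 7151/10000
f(2.5y,3y) = ((8051/10000)/(7629/10000) − 1)/(1/2) = 844/7629 ≈ 11.0630%

step 1 [0.5y] swap r/2=1/19: DF=(1 − 1/19·(0))/(1+1/19) = 19/20 ≈ 0.950000
step 2 [1y] swap r/2=937/18563: DF=(1 − 937/18563·(0.950000))/(1+937/18563) = 9063/10000 ≈ 0.906300
step 3 [1.5y] swap r/2=1420/27143: DF=(1 − 1420/27143·(0.950000+0.906300))/(1+1420/27143) = 429/500 ≈ 0.858000
step 4 [2y] swap r/2=1786/35357: DF=(1 − 1786/35357·(0.950000+0.906300+0.858000))/(1+1786/35357) = 4107/5000 ≈ 0.821400
step 5 [2.5y] swap r/2=1949/43408: DF=(1 − 1949/43408·(0.950000+0.906300+0.858000+0.821400))/(1+1949/43408) = 8051/10000 ≈ 0.805100
step 6 [3y] zero: DF = P = 7629/10000 ≈ 0.762900
step 7 [3.5y] zero: DF = P = 449/625 ≈ 0.718400
step 8 [4y] swap r/2=2849/65372: DF=(1 − 2849/65372·(0.950000+0.906300+0.858000+0.821400+0.805100+0.762900+0.718400))/(1+2849/65372) = 7151/10000 ≈ 0.715100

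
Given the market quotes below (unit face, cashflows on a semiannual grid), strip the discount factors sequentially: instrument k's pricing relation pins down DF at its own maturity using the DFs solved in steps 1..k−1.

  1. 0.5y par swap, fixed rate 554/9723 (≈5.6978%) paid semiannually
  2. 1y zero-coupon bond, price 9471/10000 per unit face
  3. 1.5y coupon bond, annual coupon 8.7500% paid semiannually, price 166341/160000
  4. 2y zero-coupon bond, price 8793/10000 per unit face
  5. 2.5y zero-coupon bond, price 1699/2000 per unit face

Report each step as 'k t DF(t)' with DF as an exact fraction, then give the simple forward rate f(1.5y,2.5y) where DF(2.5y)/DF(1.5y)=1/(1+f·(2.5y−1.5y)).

1 1/2 9723/10000
2 1 9471/10000
3 3/2 2289/2500
4 2 8793/10000
5 5/2 1699/2000
f(1.5y,2.5y) = ((2289/2500)/(1699/2000) − 1)/(1) = 661/8495 ≈ 7.7810%

step 1 [0.5y] swap r/2=277/9723: DF=(1 − 277/9723·(0))/(1+277/9723) = 9723/10000 ≈ 0.972300
step 2 [1y] zero: DF = P = 9471/10000 ≈ 0.947100
step 3 [1.5y] bond c/2=7/160: DF=(166341/160000 − 7/160·(0.972300+0.947100))/(1+7/160) = 2289/2500 ≈ 0.915600
step 4 [2y] zero: DF = P = 8793/10000 ≈ 0.879300
step 5 [2.5y] zero: DF = P = 1699/2000 ≈ 0.849500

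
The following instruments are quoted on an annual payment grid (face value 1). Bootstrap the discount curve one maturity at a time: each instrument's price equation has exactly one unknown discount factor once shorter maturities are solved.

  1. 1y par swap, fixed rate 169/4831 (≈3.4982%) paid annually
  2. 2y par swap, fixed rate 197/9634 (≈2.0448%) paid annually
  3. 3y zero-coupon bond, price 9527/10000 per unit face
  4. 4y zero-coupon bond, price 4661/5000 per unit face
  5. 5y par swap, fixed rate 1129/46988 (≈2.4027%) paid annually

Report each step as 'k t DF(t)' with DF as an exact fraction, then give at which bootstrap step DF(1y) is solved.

1 1 4831/5000
2 2 4803/5000
3 3 9527/10000
4 4 4661/5000
5 5 8871/10000
DF(1y) is solved at step 1

step 1 [1y] swap r/1=169/4831: DF=(1 − 169/4831·(0))/(1+169/4831) = 4831/5000 ≈ 0.966200
step 2 [2y] swap r/1=197/9634: DF=(1 − 197/9634·(0.966200))/(1+197/9634) = 4803/5000 ≈ 0.960600
step 3 [3y] zero: DF = P = 9527/10000 ≈ 0.952700
step 4 [4y] zero: DF = P = 4661/5000 ≈ 0.932200
step 5 [5y] swap r/1=1129/46988: DF=(1 − 1129/46988·(0.966200+0.960600+0.952700+0.932200))/(1+1129/46988) = 8871/10000 ≈ 0.887100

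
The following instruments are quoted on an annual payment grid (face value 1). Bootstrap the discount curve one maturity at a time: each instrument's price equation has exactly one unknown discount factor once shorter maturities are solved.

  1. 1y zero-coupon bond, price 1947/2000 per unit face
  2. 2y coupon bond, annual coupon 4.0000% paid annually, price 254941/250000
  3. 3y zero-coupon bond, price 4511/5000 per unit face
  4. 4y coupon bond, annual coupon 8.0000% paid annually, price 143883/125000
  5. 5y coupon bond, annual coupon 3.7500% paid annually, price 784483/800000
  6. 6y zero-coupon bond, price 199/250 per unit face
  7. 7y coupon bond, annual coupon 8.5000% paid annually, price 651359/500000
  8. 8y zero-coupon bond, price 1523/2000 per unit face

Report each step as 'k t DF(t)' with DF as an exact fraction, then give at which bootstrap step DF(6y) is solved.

1 1 1947/2000
2 2 9431/10000
3 3 4511/5000
4 4 857/1000
5 5 8123/10000
6 6 199/250
7 7 7867/10000
8 8 1523/2000
DF(6y) is solved at step 6

step 1 [1y] zero: DF = P = 1947/2000 ≈ 0.973500
step 2 [2y] bond c/1=1/25: DF=(254941/250000 − 1/25·(0.973500))/(1+1/25) = 9431/10000 ≈ 0.943100
step 3 [3y] zero: DF = P = 4511/5000 ≈ 0.902200
step 4 [4y] bond c/1=2/25: DF=(143883/125000 − 2/25·(0.973500+0.943100+0.902200))/(1+2/25) = 857/1000 ≈ 0.857000
step 5 [5y] bond c/1=3/80: DF=(784483/800000 − 3/80·(0.973500+0.943100+0.902200+0.857000))/(1+3/80) = 8123/10000 ≈ 0.812300
step 6 [6y] zero: DF = P = 199/250 ≈ 0.796000
step 7 [7y] bond c/1=17/200: DF=(651359/500000 − 17/200·(0.973500+0.943100+0.902200+0.857000+0.812300+0.796000))/(1+17/200) = 7867/10000 ≈ 0.786700
step 8 [8y] zero: DF = P = 1523/2000 ≈ 0.761500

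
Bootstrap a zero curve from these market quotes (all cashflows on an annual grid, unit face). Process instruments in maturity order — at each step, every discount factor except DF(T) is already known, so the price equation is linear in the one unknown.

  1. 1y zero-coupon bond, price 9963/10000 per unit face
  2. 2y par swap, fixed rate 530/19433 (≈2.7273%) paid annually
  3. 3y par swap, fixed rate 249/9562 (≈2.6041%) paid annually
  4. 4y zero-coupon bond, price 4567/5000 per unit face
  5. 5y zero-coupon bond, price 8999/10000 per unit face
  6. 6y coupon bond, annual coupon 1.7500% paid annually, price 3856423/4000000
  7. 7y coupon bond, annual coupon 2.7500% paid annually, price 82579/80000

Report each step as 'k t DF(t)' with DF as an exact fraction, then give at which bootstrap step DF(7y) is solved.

step 1 [1y] zero: DF = P = 9963/10000 ≈ 0.996300
step 2 [2y] swap r/1=530/19433: DF=(1 − 530/19433·(0.996300))/(1+530/19433) = 947/1000 ≈ 0.947000
step 3 [3y] swap r/1=249/9562: DF=(1 − 249/9562·(0.996300+0.947000))/(1+249/9562) = 9253/10000 ≈ 0.925300
step 4 [4y] zero: DF = P = 4567/5000 ≈ 0.913400
step 5 [5y] zero: DF = P = 8999/10000 ≈ 0.899900
step 6 [6y] bond c/1=7/400: DF=(3856423/4000000 − 7/400·(0.996300+0.947000+0.925300+0.913400+0.899900))/(1+7/400) = 867/1000 ≈ 0.867000
step 7 [7y] bond c/1=11/400: DF=(82579/80000 − 11/400·(0.996300+0.947000+0.925300+0.913400+0.899900+0.867000))/(1+11/400) = 8561/10000 ≈ 0.856100

1 1 9963/10000
2 2 947/1000
3 3 9253/10000
4 4 4567/5000
5 5 8999/10000
6 6 867/1000
7 7 8561/10000
DF(7y) is solved at step 7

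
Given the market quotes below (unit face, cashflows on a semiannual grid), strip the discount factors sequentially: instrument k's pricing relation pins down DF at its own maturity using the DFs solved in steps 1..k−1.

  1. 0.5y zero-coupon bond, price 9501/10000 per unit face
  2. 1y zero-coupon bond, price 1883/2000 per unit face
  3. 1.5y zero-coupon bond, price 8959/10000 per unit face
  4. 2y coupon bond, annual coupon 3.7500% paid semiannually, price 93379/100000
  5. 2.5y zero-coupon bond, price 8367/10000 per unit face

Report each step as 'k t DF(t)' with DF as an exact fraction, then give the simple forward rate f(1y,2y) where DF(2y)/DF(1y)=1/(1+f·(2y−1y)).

step 1 [0.5y] zero: DF = P = 9501/10000 ≈ 0.950100
step 2 [1y] zero: DF = P = 1883/2000 ≈ 0.941500
step 3 [1.5y] zero: DF = P = 8959/10000 ≈ 0.895900
step 4 [2y] bond c/2=3/160: DF=(93379/100000 − 3/160·(0.950100+0.941500+0.895900))/(1+3/160) = 8653/10000 ≈ 0.865300
step 5 [2.5y] zero: DF = P = 8367/10000 ≈ 0.836700

1 1/2 9501/10000
2 1 1883/2000
3 3/2 8959/10000
4 2 8653/10000
5 5/2 8367/10000
f(1y,2y) = ((1883/2000)/(8653/10000) − 1)/(1) = 762/8653 ≈ 8.8062%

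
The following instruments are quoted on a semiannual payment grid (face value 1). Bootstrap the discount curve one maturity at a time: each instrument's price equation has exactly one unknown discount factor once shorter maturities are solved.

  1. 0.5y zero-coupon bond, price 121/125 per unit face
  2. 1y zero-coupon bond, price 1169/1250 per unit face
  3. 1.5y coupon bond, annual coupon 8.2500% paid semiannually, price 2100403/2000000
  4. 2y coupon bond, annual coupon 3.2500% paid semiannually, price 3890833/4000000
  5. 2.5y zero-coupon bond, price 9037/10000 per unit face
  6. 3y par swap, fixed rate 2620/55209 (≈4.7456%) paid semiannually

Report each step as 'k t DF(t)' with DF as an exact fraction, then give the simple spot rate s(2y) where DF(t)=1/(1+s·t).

1 1/2 121/125
2 1 1169/1250
3 3/2 2333/2500
4 2 4559/5000
5 5/2 9037/10000
6 3 869/1000
s(2y) = (1/(4559/5000) − 1)/(2) = 441/9118 ≈ 4.8366%

step 1 [0.5y] zero: DF = P = 121/125 ≈ 0.968000
step 2 [1y] zero: DF = P = 1169/1250 ≈ 0.935200
step 3 [1.5y] bond c/2=33/800: DF=(2100403/2000000 − 33/800·(0.968000+0.935200))/(1+33/800) = 2333/2500 ≈ 0.933200
step 4 [2y] bond c/2=13/800: DF=(3890833/4000000 − 13/800·(0.968000+0.935200+0.933200))/(1+13/800) = 4559/5000 ≈ 0.911800
step 5 [2.5y] zero: DF = P = 9037/10000 ≈ 0.903700
step 6 [3y] swap r/2=1310/55209: DF=(1 − 1310/55209·(0.968000+0.935200+0.933200+0.911800+0.903700))/(1+1310/55209) = 869/1000 ≈ 0.869000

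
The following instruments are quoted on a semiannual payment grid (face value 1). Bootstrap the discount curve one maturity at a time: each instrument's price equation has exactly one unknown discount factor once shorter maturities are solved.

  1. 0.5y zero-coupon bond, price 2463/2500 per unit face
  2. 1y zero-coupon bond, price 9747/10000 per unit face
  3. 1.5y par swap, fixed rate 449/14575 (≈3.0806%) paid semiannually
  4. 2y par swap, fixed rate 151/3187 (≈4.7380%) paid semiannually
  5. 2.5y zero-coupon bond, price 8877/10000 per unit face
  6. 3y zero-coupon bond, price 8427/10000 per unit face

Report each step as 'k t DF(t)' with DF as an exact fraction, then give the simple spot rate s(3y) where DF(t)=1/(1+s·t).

step 1 [0.5y] zero: DF = P = 2463/2500 ≈ 0.985200
step 2 [1y] zero: DF = P = 9747/10000 ≈ 0.974700
step 3 [1.5y] swap r/2=449/29150: DF=(1 − 449/29150·(0.985200+0.974700))/(1+449/29150) = 9551/10000 ≈ 0.955100
step 4 [2y] swap r/2=151/6374: DF=(1 − 151/6374·(0.985200+0.974700+0.955100))/(1+151/6374) = 4547/5000 ≈ 0.909400
step 5 [2.5y] zero: DF = P = 8877/10000 ≈ 0.887700
step 6 [3y] zero: DF = P = 8427/10000 ≈ 0.842700

1 1/2 2463/2500
2 1 9747/10000
3 3/2 9551/10000
4 2 4547/5000
5 5/2 8877/10000
6 3 8427/10000
s(3y) = (1/(8427/10000) − 1)/(3) = 1573/25281 ≈ 6.2221%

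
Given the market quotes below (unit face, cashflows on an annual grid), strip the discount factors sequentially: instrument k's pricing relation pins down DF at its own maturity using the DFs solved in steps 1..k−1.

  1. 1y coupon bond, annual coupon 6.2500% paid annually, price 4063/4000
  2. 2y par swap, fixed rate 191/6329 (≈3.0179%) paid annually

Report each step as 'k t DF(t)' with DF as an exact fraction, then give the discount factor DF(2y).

1 1 239/250
2 2 9427/10000
DF(2y) = 9427/10000 ≈ 0.942700

step 1 [1y] bond c/1=1/16: DF=(4063/4000 − 1/16·(0))/(1+1/16) = 239/250 ≈ 0.956000
step 2 [2y] swap r/1=191/6329: DF=(1 − 191/6329·(0.956000))/(1+191/6329) = 9427/10000 ≈ 0.942700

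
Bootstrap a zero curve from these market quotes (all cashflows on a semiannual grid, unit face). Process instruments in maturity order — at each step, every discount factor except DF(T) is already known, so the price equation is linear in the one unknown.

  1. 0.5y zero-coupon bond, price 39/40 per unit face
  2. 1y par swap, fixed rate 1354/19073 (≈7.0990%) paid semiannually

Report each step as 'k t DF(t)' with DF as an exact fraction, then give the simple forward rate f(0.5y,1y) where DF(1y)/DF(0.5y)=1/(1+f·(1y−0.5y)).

step 1 [0.5y] zero: DF = P = 39/40 ≈ 0.975000
step 2 [1y] swap r/2=677/19073: DF=(1 − 677/19073·(0.975000))/(1+677/19073) = 9323/10000 ≈ 0.932300

1 1/2 39/40
2 1 9323/10000
f(0.5y,1y) = ((39/40)/(9323/10000) − 1)/(1/2) = 854/9323 ≈ 9.1601%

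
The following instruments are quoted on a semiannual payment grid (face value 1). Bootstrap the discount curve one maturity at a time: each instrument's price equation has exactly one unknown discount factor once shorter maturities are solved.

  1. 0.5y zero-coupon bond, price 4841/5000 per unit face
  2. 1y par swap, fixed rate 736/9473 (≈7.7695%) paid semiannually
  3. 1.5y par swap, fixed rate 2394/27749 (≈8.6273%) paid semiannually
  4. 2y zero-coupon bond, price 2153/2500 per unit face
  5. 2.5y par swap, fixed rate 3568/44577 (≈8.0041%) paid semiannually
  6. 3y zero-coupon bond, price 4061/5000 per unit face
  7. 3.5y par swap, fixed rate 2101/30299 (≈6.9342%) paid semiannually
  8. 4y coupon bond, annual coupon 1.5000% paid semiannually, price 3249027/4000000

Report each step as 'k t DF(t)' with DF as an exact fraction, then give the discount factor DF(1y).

step 1 [0.5y] zero: DF = P = 4841/5000 ≈ 0.968200
step 2 [1y] swap r/2=368/9473: DF=(1 − 368/9473·(0.968200))/(1+368/9473) = 579/625 ≈ 0.926400
step 3 [1.5y] swap r/2=1197/27749: DF=(1 − 1197/27749·(0.968200+0.926400))/(1+1197/27749) = 8803/10000 ≈ 0.880300
step 4 [2y] zero: DF = P = 2153/2500 ≈ 0.861200
step 5 [2.5y] swap r/2=1784/44577: DF=(1 − 1784/44577·(0.968200+0.926400+0.880300+0.861200))/(1+1784/44577) = 1027/1250 ≈ 0.821600
step 6 [3y] zero: DF = P = 4061/5000 ≈ 0.812200
step 7 [3.5y] swap r/2=2101/60598: DF=(1 − 2101/60598·(0.968200+0.926400+0.880300+0.861200+0.821600+0.812200))/(1+2101/60598) = 7899/10000 ≈ 0.789900
step 8 [4y] bond c/2=3/400: DF=(3249027/4000000 − 3/400·(0.968200+0.926400+0.880300+0.861200+0.821600+0.812200+0.789900))/(1+3/400) = 7611/10000 ≈ 0.761100

1 1/2 4841/5000
2 1 579/625
3 3/2 8803/10000
4 2 2153/2500
5 5/2 1027/1250
6 3 4061/5000
7 7/2 7899/10000
8 4 7611/10000
DF(1y) = 579/625 ≈ 0.926400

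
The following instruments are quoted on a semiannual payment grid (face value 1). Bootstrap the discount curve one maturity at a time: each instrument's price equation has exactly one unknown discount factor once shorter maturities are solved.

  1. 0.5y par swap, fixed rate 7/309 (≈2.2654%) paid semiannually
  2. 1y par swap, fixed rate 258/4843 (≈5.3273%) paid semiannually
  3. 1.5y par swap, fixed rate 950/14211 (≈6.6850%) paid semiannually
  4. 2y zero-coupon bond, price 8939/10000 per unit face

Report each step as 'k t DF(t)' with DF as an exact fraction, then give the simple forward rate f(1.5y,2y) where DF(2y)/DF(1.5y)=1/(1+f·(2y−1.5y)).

1 1/2 618/625
2 1 2371/2500
3 3/2 181/200
4 2 8939/10000
f(1.5y,2y) = ((181/200)/(8939/10000) − 1)/(1/2) = 222/8939 ≈ 2.4835%

step 1 [0.5y] swap r/2=7/618: DF=(1 − 7/618·(0))/(1+7/618) = 618/625 ≈ 0.988800
step 2 [1y] swap r/2=129/4843: DF=(1 − 129/4843·(0.988800))/(1+129/4843) = 2371/2500 ≈ 0.948400
step 3 [1.5y] swap r/2=475/14211: DF=(1 − 475/14211·(0.988800+0.948400))/(1+475/14211) = 181/200 ≈ 0.905000
step 4 [2y] zero: DF = P = 8939/10000 ≈ 0.893900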